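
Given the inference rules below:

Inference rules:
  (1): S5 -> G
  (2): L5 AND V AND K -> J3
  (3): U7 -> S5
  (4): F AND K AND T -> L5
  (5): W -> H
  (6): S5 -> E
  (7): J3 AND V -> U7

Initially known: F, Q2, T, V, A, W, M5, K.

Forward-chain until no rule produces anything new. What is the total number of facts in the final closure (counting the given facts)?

Round 1 fires (4), (5), giving L5, H.
Round 2 fires (2), giving J3.
Round 3 fires (7), giving U7.
Round 4 fires (3), giving S5.
Round 5 fires (1), (6), giving G, E.
Closure: {A, E, F, G, H, J3, K, L5, M5, Q2, S5, T, U7, V, W} — 15 facts.

15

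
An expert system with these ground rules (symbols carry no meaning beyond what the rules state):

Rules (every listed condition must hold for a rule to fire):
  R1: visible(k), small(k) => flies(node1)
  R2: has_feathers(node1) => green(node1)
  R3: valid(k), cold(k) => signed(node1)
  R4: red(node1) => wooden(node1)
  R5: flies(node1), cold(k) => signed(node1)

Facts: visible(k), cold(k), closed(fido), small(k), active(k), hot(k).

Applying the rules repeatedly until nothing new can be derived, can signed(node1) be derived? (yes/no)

Round 1: R1 [visible(k), small(k) => flies(node1)]. Adds flies(node1).
Round 2: R5 [flies(node1), cold(k) => signed(node1)]. Adds signed(node1).
signed(node1) appears in round 2, so it is derivable.

yes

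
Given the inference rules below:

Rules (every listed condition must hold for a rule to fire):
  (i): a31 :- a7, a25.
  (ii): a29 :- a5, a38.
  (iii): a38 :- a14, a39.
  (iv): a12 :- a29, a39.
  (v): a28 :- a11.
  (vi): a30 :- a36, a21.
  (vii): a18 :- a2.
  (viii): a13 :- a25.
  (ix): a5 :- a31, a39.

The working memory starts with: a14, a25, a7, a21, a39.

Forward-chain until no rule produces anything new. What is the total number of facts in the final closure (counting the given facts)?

11

Round 1 — (i), (iii), (viii), derive a31, a38, a13.
Round 2 — (ix), derive a5.
Round 3 — (ii), derive a29.
Round 4 — (iv), derive a12.
Closure: {a12, a13, a14, a21, a25, a29, a31, a38, a39, a5, a7} — 11 facts.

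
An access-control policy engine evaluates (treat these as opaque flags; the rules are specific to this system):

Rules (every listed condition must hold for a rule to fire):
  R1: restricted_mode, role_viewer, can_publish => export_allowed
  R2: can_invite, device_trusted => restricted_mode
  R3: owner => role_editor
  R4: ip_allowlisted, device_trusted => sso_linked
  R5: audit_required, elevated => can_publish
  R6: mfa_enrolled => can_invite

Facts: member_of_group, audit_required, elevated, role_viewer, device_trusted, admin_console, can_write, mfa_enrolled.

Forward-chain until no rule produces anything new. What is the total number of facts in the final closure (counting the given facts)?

[1] R5 [audit_required, elevated => can_publish]; R6 [mfa_enrolled => can_invite]. ⇒ new: can_publish, can_invite.
[2] R2 [can_invite, device_trusted => restricted_mode]. ⇒ new: restricted_mode.
[3] R1 [restricted_mode, role_viewer, can_publish => export_allowed]. ⇒ new: export_allowed.
Closure: {admin_console, audit_required, can_invite, can_publish, can_write, device_trusted, elevated, export_allowed, member_of_group, mfa_enrolled, restricted_mode, role_viewer} — 12 facts.

12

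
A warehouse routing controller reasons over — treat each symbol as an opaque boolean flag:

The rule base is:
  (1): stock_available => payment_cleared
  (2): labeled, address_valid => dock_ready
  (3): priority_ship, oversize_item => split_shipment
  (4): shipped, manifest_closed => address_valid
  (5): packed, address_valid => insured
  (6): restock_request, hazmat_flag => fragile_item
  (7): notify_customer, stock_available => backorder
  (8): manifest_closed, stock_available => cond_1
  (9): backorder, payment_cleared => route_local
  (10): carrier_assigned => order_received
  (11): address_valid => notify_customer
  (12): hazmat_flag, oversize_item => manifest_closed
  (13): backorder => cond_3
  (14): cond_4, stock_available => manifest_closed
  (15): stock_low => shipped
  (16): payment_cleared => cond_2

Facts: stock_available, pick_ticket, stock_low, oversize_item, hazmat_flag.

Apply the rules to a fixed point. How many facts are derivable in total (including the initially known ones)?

15

Round 1 fires (1), (12), (15), giving payment_cleared, manifest_closed, shipped.
Round 2 fires (4), (8), (16), giving address_valid, cond_1, cond_2.
Round 3 fires (11), giving notify_customer.
Round 4 fires (7), giving backorder.
Round 5 fires (9), (13), giving route_local, cond_3.
Closure: {address_valid, backorder, cond_1, cond_2, cond_3, hazmat_flag, manifest_closed, notify_customer, oversize_item, payment_cleared, pick_ticket, route_local, shipped, stock_available, stock_low} — 15 facts.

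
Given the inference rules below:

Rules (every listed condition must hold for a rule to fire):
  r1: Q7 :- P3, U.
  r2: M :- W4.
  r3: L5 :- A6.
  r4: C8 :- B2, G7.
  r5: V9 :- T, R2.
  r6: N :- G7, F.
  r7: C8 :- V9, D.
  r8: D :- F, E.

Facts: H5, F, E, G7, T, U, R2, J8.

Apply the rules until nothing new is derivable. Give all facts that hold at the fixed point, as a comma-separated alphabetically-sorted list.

C8, D, E, F, G7, H5, J8, N, R2, T, U, V9

Round 1 fires r5, r6, r8, giving V9, N, D.
Round 2 fires r7, giving C8.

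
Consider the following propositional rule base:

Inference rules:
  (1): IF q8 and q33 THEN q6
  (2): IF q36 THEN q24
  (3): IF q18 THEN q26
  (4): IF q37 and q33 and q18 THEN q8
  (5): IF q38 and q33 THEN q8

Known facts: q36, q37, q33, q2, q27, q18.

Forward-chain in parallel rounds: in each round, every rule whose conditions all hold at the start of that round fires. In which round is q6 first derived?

Round 1 — (2), (3), (4), derive q24, q26, q8.
Round 2 — (1), derive q6.
q6 first appears in round 2.

2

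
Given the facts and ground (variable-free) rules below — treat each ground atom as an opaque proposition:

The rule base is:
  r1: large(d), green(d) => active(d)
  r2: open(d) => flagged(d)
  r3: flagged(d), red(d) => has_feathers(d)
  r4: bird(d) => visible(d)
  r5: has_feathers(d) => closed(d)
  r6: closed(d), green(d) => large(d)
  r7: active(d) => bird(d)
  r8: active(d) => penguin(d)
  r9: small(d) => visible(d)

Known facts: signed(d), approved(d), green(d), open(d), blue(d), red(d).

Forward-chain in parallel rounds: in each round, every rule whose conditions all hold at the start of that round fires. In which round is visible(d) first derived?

7

Round 1: r2 [open(d) => flagged(d)]. Adds flagged(d).
Round 2: r3 [flagged(d), red(d) => has_feathers(d)]. Adds has_feathers(d).
Round 3: r5 [has_feathers(d) => closed(d)]. Adds closed(d).
Round 4: r6 [closed(d), green(d) => large(d)]. Adds large(d).
Round 5: r1 [large(d), green(d) => active(d)]. Adds active(d).
Round 6: r7 [active(d) => bird(d)]; r8 [active(d) => penguin(d)]. Adds bird(d), penguin(d).
Round 7: r4 [bird(d) => visible(d)]. Adds visible(d).
visible(d) first appears in round 7.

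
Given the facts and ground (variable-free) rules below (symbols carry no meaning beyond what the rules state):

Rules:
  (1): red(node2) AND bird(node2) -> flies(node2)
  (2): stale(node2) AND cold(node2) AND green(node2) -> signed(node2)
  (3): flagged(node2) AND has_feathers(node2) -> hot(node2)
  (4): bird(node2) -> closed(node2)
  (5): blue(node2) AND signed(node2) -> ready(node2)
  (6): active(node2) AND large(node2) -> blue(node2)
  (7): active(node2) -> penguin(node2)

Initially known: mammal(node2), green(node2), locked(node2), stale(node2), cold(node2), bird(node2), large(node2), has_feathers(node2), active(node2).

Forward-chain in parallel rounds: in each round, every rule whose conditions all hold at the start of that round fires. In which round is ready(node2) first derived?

2

Round 1 — (2), (4), (6), (7), derive signed(node2), closed(node2), blue(node2), penguin(node2).
Round 2 — (5), derive ready(node2).
ready(node2) first appears in round 2.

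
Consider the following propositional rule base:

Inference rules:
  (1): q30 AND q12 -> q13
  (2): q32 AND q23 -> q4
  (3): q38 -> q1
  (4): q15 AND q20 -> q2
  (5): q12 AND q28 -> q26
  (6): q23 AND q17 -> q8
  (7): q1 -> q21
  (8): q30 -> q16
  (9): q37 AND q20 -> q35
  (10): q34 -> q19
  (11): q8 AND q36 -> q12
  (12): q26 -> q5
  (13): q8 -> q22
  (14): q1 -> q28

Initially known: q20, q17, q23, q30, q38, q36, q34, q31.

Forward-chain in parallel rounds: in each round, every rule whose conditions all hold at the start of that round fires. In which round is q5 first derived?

Round 1: (3) [q38 -> q1]; (6) [q23 AND q17 -> q8]; (8) [q30 -> q16]; (10) [q34 -> q19]. Adds q1, q8, q16, q19.
Round 2: (7) [q1 -> q21]; (11) [q8 AND q36 -> q12]; (13) [q8 -> q22]; (14) [q1 -> q28]. Adds q21, q12, q22, q28.
Round 3: (1) [q30 AND q12 -> q13]; (5) [q12 AND q28 -> q26]. Adds q13, q26.
Round 4: (12) [q26 -> q5]. Adds q5.
q5 first appears in round 4.

4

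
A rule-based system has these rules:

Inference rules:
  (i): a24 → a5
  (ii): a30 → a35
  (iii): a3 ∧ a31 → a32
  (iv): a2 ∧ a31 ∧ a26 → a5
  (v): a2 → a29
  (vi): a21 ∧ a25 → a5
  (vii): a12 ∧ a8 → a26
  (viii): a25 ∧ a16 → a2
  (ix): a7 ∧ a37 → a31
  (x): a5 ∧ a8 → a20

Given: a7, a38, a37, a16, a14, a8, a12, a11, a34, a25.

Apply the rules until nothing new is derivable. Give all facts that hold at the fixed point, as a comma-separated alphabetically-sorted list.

a11, a12, a14, a16, a2, a20, a25, a26, a29, a31, a34, a37, a38, a5, a7, a8

[1] (vii) [a12 ∧ a8 → a26]; (viii) [a25 ∧ a16 → a2]; (ix) [a7 ∧ a37 → a31]. ⇒ new: a26, a2, a31.
[2] (iv) [a2 ∧ a31 ∧ a26 → a5]; (v) [a2 → a29]. ⇒ new: a5, a29.
[3] (x) [a5 ∧ a8 → a20]. ⇒ new: a20.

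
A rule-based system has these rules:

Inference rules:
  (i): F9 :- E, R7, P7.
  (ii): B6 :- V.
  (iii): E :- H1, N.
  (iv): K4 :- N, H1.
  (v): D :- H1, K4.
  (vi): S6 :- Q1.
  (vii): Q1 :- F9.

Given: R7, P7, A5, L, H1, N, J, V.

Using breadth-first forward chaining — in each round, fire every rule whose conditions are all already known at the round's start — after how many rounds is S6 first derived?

4

Round 1 — (ii), (iii), (iv), derive B6, E, K4.
Round 2 — (i), (v), derive F9, D.
Round 3 — (vii), derive Q1.
Round 4 — (vi), derive S6.
S6 first appears in round 4.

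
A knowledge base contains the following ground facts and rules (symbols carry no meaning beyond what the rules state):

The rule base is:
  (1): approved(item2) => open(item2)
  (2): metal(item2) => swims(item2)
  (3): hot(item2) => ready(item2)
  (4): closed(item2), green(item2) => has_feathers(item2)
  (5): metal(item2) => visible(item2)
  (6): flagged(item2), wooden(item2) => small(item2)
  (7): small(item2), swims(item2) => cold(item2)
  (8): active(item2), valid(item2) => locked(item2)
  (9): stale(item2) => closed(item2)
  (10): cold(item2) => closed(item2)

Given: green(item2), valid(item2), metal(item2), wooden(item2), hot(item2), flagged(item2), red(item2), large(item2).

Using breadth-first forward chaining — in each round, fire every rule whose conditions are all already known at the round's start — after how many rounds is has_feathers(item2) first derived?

[1] (2) [metal(item2) => swims(item2)]; (3) [hot(item2) => ready(item2)]; (5) [metal(item2) => visible(item2)]; (6) [flagged(item2), wooden(item2) => small(item2)]. ⇒ new: swims(item2), ready(item2), visible(item2), small(item2).
[2] (7) [small(item2), swims(item2) => cold(item2)]. ⇒ new: cold(item2).
[3] (10) [cold(item2) => closed(item2)]. ⇒ new: closed(item2).
[4] (4) [closed(item2), green(item2) => has_feathers(item2)]. ⇒ new: has_feathers(item2).
has_feathers(item2) first appears in round 4.

4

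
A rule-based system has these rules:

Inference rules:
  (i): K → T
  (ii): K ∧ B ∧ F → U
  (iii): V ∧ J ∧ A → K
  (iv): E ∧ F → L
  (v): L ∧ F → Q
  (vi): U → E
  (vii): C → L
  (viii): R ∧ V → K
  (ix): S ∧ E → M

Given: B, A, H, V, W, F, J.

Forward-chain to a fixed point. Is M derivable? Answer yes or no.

no

Round 1: (iii) [V ∧ J ∧ A → K]. New: K.
Round 2: (i) [K → T]; (ii) [K ∧ B ∧ F → U]. New: T, U.
Round 3: (vi) [U → E]. New: E.
Round 4: (iv) [E ∧ F → L]. New: L.
Round 5: (v) [L ∧ F → Q]. New: Q.
Fixed point reached. M is concluded only by (ix); (ix) needs S (never derived).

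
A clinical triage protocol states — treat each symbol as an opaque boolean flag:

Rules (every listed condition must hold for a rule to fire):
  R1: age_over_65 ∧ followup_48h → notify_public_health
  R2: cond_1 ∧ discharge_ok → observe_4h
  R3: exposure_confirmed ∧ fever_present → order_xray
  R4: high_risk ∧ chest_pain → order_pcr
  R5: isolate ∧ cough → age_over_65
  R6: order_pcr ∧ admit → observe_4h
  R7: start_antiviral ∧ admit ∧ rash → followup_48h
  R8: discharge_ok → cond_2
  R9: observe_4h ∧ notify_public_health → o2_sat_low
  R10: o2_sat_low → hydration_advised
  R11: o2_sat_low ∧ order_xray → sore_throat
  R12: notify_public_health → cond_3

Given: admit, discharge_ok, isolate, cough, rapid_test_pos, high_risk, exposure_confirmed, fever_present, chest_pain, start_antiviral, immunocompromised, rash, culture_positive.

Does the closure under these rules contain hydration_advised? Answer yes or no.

yes

Round 1: R3 [exposure_confirmed ∧ fever_present → order_xray]; R4 [high_risk ∧ chest_pain → order_pcr]; R5 [isolate ∧ cough → age_over_65]; R7 [start_antiviral ∧ admit ∧ rash → followup_48h]; R8 [discharge_ok → cond_2]. New: order_xray, order_pcr, age_over_65, followup_48h, cond_2.
Round 2: R1 [age_over_65 ∧ followup_48h → notify_public_health]; R6 [order_pcr ∧ admit → observe_4h]. New: notify_public_health, observe_4h.
Round 3: R9 [observe_4h ∧ notify_public_health → o2_sat_low]; R12 [notify_public_health → cond_3]. New: o2_sat_low, cond_3.
Round 4: R10 [o2_sat_low → hydration_advised]; R11 [o2_sat_low ∧ order_xray → sore_throat]. New: hydration_advised, sore_throat.
hydration_advised appears in round 4, so it is derivable.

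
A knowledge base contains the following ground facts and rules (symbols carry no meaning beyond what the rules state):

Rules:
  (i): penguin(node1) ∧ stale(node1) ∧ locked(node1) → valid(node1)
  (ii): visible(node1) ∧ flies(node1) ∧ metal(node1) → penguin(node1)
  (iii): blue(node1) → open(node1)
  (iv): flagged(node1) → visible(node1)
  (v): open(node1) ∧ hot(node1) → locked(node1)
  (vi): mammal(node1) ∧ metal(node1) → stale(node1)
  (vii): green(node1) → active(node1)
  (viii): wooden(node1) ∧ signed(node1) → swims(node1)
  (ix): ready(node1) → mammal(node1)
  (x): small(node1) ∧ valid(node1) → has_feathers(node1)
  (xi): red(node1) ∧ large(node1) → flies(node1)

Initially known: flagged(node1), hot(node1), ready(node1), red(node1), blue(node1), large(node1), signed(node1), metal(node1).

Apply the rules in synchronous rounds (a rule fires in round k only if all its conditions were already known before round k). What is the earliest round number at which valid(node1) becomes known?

Round 1: (iii) [blue(node1) → open(node1)]; (iv) [flagged(node1) → visible(node1)]; (ix) [ready(node1) → mammal(node1)]; (xi) [red(node1) ∧ large(node1) → flies(node1)]. New: open(node1), visible(node1), mammal(node1), flies(node1).
Round 2: (ii) [visible(node1) ∧ flies(node1) ∧ metal(node1) → penguin(node1)]; (v) [open(node1) ∧ hot(node1) → locked(node1)]; (vi) [mammal(node1) ∧ metal(node1) → stale(node1)]. New: penguin(node1), locked(node1), stale(node1).
Round 3: (i) [penguin(node1) ∧ stale(node1) ∧ locked(node1) → valid(node1)]. New: valid(node1).
valid(node1) first appears in round 3.

3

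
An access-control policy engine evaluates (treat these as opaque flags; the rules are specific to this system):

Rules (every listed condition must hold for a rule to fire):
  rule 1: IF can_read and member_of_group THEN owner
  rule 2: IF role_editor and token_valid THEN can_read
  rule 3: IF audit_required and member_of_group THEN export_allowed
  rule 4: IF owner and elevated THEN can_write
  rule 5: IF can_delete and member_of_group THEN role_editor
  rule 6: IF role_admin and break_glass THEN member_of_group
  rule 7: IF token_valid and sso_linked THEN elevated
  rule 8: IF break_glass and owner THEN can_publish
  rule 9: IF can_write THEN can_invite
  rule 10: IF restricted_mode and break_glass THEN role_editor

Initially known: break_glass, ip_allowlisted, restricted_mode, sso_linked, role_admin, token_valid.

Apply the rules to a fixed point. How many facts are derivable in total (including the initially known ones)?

Round 1: rule 6 [IF role_admin and break_glass THEN member_of_group]; rule 7 [IF token_valid and sso_linked THEN elevated]; rule 10 [IF restricted_mode and break_glass THEN role_editor]. New: member_of_group, elevated, role_editor.
Round 2: rule 2 [IF role_editor and token_valid THEN can_read]. New: can_read.
Round 3: rule 1 [IF can_read and member_of_group THEN owner]. New: owner.
Round 4: rule 4 [IF owner and elevated THEN can_write]; rule 8 [IF break_glass and owner THEN can_publish]. New: can_write, can_publish.
Round 5: rule 9 [IF can_write THEN can_invite]. New: can_invite.
Closure: {break_glass, can_invite, can_publish, can_read, can_write, elevated, ip_allowlisted, member_of_group, owner, restricted_mode, role_admin, role_editor, sso_linked, token_valid} — 14 facts.

14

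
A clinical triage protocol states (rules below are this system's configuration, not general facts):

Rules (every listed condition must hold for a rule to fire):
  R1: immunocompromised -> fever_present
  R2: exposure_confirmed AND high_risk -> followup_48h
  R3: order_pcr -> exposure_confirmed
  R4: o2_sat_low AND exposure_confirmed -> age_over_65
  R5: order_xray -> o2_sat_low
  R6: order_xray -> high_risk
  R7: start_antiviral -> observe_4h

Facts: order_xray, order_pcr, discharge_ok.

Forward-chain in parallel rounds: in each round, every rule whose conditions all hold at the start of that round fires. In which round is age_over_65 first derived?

2

Round 1: R3 [order_pcr -> exposure_confirmed]; R5 [order_xray -> o2_sat_low]; R6 [order_xray -> high_risk]. Adds exposure_confirmed, o2_sat_low, high_risk.
Round 2: R2 [exposure_confirmed AND high_risk -> followup_48h]; R4 [o2_sat_low AND exposure_confirmed -> age_over_65]. Adds followup_48h, age_over_65.
age_over_65 first appears in round 2.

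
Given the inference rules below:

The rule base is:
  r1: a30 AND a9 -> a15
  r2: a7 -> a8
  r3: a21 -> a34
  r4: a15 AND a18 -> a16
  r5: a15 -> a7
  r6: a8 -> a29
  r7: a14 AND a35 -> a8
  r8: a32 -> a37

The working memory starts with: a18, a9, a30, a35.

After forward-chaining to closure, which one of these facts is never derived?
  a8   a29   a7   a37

Round 1 — r1, derive a15.
Round 2 — r4, r5, derive a16, a7.
Round 3 — r2, derive a8.
Round 4 — r6, derive a29.
Derived: a7 (round 2), a8 (round 3), a29 (round 4). a37 never appears in any round.

a37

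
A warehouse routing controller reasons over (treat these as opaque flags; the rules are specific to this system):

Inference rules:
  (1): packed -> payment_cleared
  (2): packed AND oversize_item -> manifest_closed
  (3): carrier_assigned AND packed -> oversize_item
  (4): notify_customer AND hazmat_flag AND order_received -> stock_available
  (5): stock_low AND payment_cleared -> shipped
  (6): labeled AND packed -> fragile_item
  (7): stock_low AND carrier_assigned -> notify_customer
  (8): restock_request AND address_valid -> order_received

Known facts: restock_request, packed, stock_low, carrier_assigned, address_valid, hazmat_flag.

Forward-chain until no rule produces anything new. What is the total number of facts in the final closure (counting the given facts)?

13

Round 1: (1) [packed -> payment_cleared]; (3) [carrier_assigned AND packed -> oversize_item]; (7) [stock_low AND carrier_assigned -> notify_customer]; (8) [restock_request AND address_valid -> order_received]. New: payment_cleared, oversize_item, notify_customer, order_received.
Round 2: (2) [packed AND oversize_item -> manifest_closed]; (4) [notify_customer AND hazmat_flag AND order_received -> stock_available]; (5) [stock_low AND payment_cleared -> shipped]. New: manifest_closed, stock_available, shipped.
Closure: {address_valid, carrier_assigned, hazmat_flag, manifest_closed, notify_customer, order_received, oversize_item, packed, payment_cleared, restock_request, shipped, stock_available, stock_low} — 13 facts.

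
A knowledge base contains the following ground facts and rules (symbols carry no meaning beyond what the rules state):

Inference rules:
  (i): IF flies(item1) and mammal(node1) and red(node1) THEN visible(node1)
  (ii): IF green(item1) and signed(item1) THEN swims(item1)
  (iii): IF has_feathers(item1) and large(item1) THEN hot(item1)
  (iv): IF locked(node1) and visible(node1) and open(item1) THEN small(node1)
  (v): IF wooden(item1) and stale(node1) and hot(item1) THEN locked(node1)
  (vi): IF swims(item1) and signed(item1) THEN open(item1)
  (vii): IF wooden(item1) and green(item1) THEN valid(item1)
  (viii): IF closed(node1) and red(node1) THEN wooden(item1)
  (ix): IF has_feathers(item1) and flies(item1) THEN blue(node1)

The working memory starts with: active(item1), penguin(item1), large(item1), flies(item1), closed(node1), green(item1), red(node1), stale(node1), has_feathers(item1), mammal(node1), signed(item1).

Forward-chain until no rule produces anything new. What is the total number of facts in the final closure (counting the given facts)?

20

Round 1: (i) [IF flies(item1) and mammal(node1) and red(node1) THEN visible(node1)]; (ii) [IF green(item1) and signed(item1) THEN swims(item1)]; (iii) [IF has_feathers(item1) and large(item1) THEN hot(item1)]; (viii) [IF closed(node1) and red(node1) THEN wooden(item1)]; (ix) [IF has_feathers(item1) and flies(item1) THEN blue(node1)]. New: visible(node1), swims(item1), hot(item1), wooden(item1), blue(node1).
Round 2: (v) [IF wooden(item1) and stale(node1) and hot(item1) THEN locked(node1)]; (vi) [IF swims(item1) and signed(item1) THEN open(item1)]; (vii) [IF wooden(item1) and green(item1) THEN valid(item1)]. New: locked(node1), open(item1), valid(item1).
Round 3: (iv) [IF locked(node1) and visible(node1) and open(item1) THEN small(node1)]. New: small(node1).
Closure: {active(item1), blue(node1), closed(node1), flies(item1), green(item1), has_feathers(item1), hot(item1), large(item1), locked(node1), mammal(node1), open(item1), penguin(item1), red(node1), signed(item1), small(node1), stale(node1), swims(item1), valid(item1), visible(node1), wooden(item1)} — 20 facts.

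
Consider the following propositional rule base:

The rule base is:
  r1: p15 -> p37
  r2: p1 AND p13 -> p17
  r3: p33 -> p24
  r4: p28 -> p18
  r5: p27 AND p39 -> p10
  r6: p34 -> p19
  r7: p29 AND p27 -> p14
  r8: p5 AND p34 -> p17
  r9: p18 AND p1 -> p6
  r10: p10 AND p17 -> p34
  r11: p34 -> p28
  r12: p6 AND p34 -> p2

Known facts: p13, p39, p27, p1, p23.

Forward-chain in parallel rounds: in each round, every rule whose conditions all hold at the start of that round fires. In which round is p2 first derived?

6

Round 1 — r2, r5, derive p17, p10.
Round 2 — r10, derive p34.
Round 3 — r6, r11, derive p19, p28.
Round 4 — r4, derive p18.
Round 5 — r9, derive p6.
Round 6 — r12, derive p2.
p2 first appears in round 6.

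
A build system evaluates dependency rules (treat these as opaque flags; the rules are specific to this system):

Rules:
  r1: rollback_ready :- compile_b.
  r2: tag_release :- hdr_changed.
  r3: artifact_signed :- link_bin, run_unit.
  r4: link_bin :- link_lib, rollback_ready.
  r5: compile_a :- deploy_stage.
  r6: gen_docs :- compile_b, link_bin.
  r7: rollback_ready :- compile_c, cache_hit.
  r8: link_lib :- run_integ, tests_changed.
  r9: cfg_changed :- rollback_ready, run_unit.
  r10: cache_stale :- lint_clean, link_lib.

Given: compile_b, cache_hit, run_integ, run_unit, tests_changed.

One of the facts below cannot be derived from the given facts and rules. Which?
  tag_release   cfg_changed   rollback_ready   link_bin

tag_release

[1] r1 [rollback_ready :- compile_b.]; r8 [link_lib :- run_integ, tests_changed.]. ⇒ new: rollback_ready, link_lib.
[2] r4 [link_bin :- link_lib, rollback_ready.]; r9 [cfg_changed :- rollback_ready, run_unit.]. ⇒ new: link_bin, cfg_changed.
[3] r3 [artifact_signed :- link_bin, run_unit.]; r6 [gen_docs :- compile_b, link_bin.]. ⇒ new: artifact_signed, gen_docs.
Derived: cfg_changed (round 2), link_bin (round 2), rollback_ready (round 1). tag_release never appears in any round.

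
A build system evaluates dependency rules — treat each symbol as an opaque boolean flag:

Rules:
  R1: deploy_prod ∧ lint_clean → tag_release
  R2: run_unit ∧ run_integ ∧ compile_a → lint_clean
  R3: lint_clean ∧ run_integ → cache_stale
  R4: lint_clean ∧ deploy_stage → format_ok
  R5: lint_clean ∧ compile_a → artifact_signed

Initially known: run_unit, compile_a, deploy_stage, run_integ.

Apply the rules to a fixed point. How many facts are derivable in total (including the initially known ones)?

Round 1: R2 [run_unit ∧ run_integ ∧ compile_a → lint_clean]. Adds lint_clean.
Round 2: R3 [lint_clean ∧ run_integ → cache_stale]; R4 [lint_clean ∧ deploy_stage → format_ok]; R5 [lint_clean ∧ compile_a → artifact_signed]. Adds cache_stale, format_ok, artifact_signed.
Closure: {artifact_signed, cache_stale, compile_a, deploy_stage, format_ok, lint_clean, run_integ, run_unit} — 8 facts.

8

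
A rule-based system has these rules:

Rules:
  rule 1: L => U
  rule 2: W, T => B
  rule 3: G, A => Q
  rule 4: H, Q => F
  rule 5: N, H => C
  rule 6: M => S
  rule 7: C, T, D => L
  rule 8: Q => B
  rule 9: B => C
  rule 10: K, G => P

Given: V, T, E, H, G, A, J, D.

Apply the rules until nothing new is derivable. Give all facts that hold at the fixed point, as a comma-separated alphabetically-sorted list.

Round 1: rule 3 [G, A => Q]. Adds Q.
Round 2: rule 4 [H, Q => F]; rule 8 [Q => B]. Adds F, B.
Round 3: rule 9 [B => C]. Adds C.
Round 4: rule 7 [C, T, D => L]. Adds L.
Round 5: rule 1 [L => U]. Adds U.

A, B, C, D, E, F, G, H, J, L, Q, T, U, V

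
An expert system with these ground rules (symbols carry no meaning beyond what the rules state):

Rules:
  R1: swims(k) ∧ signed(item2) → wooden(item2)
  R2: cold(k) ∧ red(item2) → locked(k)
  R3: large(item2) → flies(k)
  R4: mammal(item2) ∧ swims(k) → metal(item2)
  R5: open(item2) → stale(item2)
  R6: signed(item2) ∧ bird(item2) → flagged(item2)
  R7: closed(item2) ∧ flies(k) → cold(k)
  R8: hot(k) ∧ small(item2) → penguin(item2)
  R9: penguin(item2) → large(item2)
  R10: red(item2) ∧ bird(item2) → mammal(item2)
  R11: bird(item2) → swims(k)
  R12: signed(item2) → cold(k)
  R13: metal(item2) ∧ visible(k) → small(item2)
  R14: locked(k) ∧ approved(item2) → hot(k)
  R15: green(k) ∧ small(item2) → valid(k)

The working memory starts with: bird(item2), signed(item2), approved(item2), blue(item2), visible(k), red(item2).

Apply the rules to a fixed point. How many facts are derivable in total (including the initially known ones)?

18

Round 1 fires R6, R10, R11, R12, giving flagged(item2), mammal(item2), swims(k), cold(k).
Round 2 fires R1, R2, R4, giving wooden(item2), locked(k), metal(item2).
Round 3 fires R13, R14, giving small(item2), hot(k).
Round 4 fires R8, giving penguin(item2).
Round 5 fires R9, giving large(item2).
Round 6 fires R3, giving flies(k).
Closure: {approved(item2), bird(item2), blue(item2), cold(k), flagged(item2), flies(k), hot(k), large(item2), locked(k), mammal(item2), metal(item2), penguin(item2), red(item2), signed(item2), small(item2), swims(k), visible(k), wooden(item2)} — 18 facts.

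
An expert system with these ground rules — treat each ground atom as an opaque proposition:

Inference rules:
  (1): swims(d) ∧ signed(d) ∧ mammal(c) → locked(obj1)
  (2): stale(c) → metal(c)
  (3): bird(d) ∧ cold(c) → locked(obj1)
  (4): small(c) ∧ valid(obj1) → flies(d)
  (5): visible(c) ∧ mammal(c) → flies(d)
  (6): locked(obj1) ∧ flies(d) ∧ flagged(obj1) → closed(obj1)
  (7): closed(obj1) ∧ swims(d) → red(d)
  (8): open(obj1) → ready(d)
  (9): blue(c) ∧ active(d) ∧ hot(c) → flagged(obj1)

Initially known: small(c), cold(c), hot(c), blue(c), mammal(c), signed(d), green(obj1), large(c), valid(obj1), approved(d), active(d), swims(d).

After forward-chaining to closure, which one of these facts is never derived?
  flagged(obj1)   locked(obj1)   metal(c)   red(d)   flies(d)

Round 1: (1) [swims(d) ∧ signed(d) ∧ mammal(c) → locked(obj1)]; (4) [small(c) ∧ valid(obj1) → flies(d)]; (9) [blue(c) ∧ active(d) ∧ hot(c) → flagged(obj1)]. New: locked(obj1), flies(d), flagged(obj1).
Round 2: (6) [locked(obj1) ∧ flies(d) ∧ flagged(obj1) → closed(obj1)]. New: closed(obj1).
Round 3: (7) [closed(obj1) ∧ swims(d) → red(d)]. New: red(d).
Derived: locked(obj1) (round 1), flagged(obj1) (round 1), flies(d) (round 1), red(d) (round 3). metal(c) never appears in any round.

metal(c)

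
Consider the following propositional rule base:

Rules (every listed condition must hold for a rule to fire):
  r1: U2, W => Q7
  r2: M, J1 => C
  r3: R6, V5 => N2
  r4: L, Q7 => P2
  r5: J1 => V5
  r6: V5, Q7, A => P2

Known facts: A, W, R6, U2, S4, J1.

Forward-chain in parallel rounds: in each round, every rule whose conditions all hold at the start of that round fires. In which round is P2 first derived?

2

Round 1 fires r1, r5, giving Q7, V5.
Round 2 fires r3, r6, giving N2, P2.
P2 first appears in round 2.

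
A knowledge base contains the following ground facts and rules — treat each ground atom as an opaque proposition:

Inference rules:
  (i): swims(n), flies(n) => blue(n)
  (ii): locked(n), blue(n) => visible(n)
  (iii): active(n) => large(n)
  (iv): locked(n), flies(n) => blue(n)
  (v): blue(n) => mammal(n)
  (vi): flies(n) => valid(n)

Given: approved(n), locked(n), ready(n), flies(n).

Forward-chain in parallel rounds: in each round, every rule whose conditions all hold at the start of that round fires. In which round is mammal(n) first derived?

2

Round 1 fires (iv), (vi), giving blue(n), valid(n).
Round 2 fires (ii), (v), giving visible(n), mammal(n).
mammal(n) first appears in round 2.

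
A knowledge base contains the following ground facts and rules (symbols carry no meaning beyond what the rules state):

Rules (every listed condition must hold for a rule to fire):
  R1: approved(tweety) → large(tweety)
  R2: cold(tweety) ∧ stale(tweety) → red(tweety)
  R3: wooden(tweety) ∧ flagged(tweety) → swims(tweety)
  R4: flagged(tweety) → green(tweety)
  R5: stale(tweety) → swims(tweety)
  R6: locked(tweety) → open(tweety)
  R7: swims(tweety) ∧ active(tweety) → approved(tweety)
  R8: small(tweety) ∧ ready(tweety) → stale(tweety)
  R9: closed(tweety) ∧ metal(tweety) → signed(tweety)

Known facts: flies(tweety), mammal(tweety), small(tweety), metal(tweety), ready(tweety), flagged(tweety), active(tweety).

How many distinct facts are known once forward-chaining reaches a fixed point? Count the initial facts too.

12

Round 1: R4 [flagged(tweety) → green(tweety)]; R8 [small(tweety) ∧ ready(tweety) → stale(tweety)]. New: green(tweety), stale(tweety).
Round 2: R5 [stale(tweety) → swims(tweety)]. New: swims(tweety).
Round 3: R7 [swims(tweety) ∧ active(tweety) → approved(tweety)]. New: approved(tweety).
Round 4: R1 [approved(tweety) → large(tweety)]. New: large(tweety).
Closure: {active(tweety), approved(tweety), flagged(tweety), flies(tweety), green(tweety), large(tweety), mammal(tweety), metal(tweety), ready(tweety), small(tweety), stale(tweety), swims(tweety)} — 12 facts.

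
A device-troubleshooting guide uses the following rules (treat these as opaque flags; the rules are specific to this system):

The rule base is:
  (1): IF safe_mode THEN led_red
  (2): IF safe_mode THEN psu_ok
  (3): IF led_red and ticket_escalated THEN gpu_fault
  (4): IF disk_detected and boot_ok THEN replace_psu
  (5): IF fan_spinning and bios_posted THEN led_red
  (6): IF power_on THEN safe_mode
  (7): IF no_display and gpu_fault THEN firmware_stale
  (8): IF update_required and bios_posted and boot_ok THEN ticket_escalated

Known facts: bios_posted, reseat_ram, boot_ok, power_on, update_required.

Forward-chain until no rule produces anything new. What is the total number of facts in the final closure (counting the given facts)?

Round 1 — (6), (8), derive safe_mode, ticket_escalated.
Round 2 — (1), (2), derive led_red, psu_ok.
Round 3 — (3), derive gpu_fault.
Closure: {bios_posted, boot_ok, gpu_fault, led_red, power_on, psu_ok, reseat_ram, safe_mode, ticket_escalated, update_required} — 10 facts.

10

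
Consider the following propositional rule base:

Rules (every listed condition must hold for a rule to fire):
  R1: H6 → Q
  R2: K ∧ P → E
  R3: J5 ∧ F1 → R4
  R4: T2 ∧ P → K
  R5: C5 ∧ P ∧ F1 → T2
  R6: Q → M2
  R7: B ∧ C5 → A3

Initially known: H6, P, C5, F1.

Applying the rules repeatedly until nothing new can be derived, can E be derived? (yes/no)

Round 1: R1 [H6 → Q]; R5 [C5 ∧ P ∧ F1 → T2]. Adds Q, T2.
Round 2: R4 [T2 ∧ P → K]; R6 [Q → M2]. Adds K, M2.
Round 3: R2 [K ∧ P → E]. Adds E.
E appears in round 3, so it is derivable.

yes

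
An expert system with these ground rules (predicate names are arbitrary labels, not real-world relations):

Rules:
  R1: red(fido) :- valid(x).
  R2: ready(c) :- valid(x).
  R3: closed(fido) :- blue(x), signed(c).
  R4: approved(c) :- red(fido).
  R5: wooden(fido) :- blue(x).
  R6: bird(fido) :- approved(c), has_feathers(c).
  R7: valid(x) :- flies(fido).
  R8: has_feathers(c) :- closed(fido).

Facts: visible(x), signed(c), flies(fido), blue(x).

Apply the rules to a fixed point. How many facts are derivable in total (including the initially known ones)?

12

[1] R3 [closed(fido) :- blue(x), signed(c).]; R5 [wooden(fido) :- blue(x).]; R7 [valid(x) :- flies(fido).]. ⇒ new: closed(fido), wooden(fido), valid(x).
[2] R1 [red(fido) :- valid(x).]; R2 [ready(c) :- valid(x).]; R8 [has_feathers(c) :- closed(fido).]. ⇒ new: red(fido), ready(c), has_feathers(c).
[3] R4 [approved(c) :- red(fido).]. ⇒ new: approved(c).
[4] R6 [bird(fido) :- approved(c), has_feathers(c).]. ⇒ new: bird(fido).
Closure: {approved(c), bird(fido), blue(x), closed(fido), flies(fido), has_feathers(c), ready(c), red(fido), signed(c), valid(x), visible(x), wooden(fido)} — 12 facts.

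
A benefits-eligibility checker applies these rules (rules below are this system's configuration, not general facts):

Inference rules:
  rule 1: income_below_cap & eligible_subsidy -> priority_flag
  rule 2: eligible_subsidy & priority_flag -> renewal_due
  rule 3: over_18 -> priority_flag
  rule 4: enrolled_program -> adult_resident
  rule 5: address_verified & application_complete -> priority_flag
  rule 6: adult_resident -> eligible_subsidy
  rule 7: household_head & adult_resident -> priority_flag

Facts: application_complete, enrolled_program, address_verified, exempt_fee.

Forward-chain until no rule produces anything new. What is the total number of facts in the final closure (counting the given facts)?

8

Round 1: rule 4 [enrolled_program -> adult_resident]; rule 5 [address_verified & application_complete -> priority_flag]. Adds adult_resident, priority_flag.
Round 2: rule 6 [adult_resident -> eligible_subsidy]. Adds eligible_subsidy.
Round 3: rule 2 [eligible_subsidy & priority_flag -> renewal_due]. Adds renewal_due.
Closure: {address_verified, adult_resident, application_complete, eligible_subsidy, enrolled_program, exempt_fee, priority_flag, renewal_due} — 8 facts.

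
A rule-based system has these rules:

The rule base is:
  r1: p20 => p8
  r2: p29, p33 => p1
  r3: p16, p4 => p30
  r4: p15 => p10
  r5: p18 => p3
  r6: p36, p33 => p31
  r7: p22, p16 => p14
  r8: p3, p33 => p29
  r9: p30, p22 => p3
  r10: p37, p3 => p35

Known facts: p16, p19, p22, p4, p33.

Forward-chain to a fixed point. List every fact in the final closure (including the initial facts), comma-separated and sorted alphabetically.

p1, p14, p16, p19, p22, p29, p3, p30, p33, p4

Round 1 fires r3, r7, giving p30, p14.
Round 2 fires r9, giving p3.
Round 3 fires r8, giving p29.
Round 4 fires r2, giving p1.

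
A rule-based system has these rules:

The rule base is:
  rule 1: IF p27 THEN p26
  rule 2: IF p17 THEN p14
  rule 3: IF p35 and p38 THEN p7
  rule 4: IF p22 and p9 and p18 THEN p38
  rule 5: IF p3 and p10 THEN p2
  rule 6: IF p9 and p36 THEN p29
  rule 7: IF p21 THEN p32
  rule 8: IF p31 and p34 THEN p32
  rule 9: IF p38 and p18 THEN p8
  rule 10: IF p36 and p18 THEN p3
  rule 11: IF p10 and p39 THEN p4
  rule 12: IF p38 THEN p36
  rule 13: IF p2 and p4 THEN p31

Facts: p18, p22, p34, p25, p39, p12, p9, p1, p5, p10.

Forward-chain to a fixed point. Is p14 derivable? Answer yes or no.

no

[1] rule 4 [IF p22 and p9 and p18 THEN p38]; rule 11 [IF p10 and p39 THEN p4]. ⇒ new: p38, p4.
[2] rule 9 [IF p38 and p18 THEN p8]; rule 12 [IF p38 THEN p36]. ⇒ new: p8, p36.
[3] rule 6 [IF p9 and p36 THEN p29]; rule 10 [IF p36 and p18 THEN p3]. ⇒ new: p29, p3.
[4] rule 5 [IF p3 and p10 THEN p2]. ⇒ new: p2.
[5] rule 13 [IF p2 and p4 THEN p31]. ⇒ new: p31.
[6] rule 8 [IF p31 and p34 THEN p32]. ⇒ new: p32.
Fixed point reached. p14 is concluded only by rule 2; rule 2 needs p17 (never derived).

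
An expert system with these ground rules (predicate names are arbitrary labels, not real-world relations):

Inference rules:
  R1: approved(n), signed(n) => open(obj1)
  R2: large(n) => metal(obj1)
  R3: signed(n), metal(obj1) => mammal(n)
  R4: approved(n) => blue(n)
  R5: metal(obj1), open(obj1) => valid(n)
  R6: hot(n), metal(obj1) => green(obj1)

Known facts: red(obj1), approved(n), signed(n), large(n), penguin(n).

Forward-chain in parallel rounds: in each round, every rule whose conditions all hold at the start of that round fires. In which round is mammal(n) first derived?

[1] R1 [approved(n), signed(n) => open(obj1)]; R2 [large(n) => metal(obj1)]; R4 [approved(n) => blue(n)]. ⇒ new: open(obj1), metal(obj1), blue(n).
[2] R3 [signed(n), metal(obj1) => mammal(n)]; R5 [metal(obj1), open(obj1) => valid(n)]. ⇒ new: mammal(n), valid(n).
mammal(n) first appears in round 2.

2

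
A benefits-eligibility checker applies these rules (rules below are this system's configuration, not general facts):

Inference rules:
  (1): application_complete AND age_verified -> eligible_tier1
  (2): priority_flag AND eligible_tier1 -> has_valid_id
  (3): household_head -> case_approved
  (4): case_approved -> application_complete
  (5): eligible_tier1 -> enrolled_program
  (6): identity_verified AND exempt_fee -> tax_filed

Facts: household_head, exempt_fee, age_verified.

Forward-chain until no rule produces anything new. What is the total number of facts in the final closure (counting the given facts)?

7

Round 1: (3) [household_head -> case_approved]. New: case_approved.
Round 2: (4) [case_approved -> application_complete]. New: application_complete.
Round 3: (1) [application_complete AND age_verified -> eligible_tier1]. New: eligible_tier1.
Round 4: (5) [eligible_tier1 -> enrolled_program]. New: enrolled_program.
Closure: {age_verified, application_complete, case_approved, eligible_tier1, enrolled_program, exempt_fee, household_head} — 7 facts.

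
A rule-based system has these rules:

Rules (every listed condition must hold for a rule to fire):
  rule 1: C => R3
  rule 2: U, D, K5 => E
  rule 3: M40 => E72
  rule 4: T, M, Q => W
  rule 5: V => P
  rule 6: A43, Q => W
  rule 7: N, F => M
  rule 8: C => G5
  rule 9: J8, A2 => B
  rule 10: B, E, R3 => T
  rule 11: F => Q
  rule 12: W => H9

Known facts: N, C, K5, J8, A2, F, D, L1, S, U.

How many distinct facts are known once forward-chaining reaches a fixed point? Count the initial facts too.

19

Round 1: rule 1 [C => R3]; rule 2 [U, D, K5 => E]; rule 7 [N, F => M]; rule 8 [C => G5]; rule 9 [J8, A2 => B]; rule 11 [F => Q]. New: R3, E, M, G5, B, Q.
Round 2: rule 10 [B, E, R3 => T]. New: T.
Round 3: rule 4 [T, M, Q => W]. New: W.
Round 4: rule 12 [W => H9]. New: H9.
Closure: {A2, B, C, D, E, F, G5, H9, J8, K5, L1, M, N, Q, R3, S, T, U, W} — 19 facts.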